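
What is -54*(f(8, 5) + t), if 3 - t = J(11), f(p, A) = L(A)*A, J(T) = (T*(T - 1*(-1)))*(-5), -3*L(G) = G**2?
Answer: -33552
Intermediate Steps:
L(G) = -G**2/3
J(T) = -5*T*(1 + T) (J(T) = (T*(T + 1))*(-5) = (T*(1 + T))*(-5) = -5*T*(1 + T))
f(p, A) = -A**3/3 (f(p, A) = (-A**2/3)*A = -A**3/3)
t = 663 (t = 3 - (-5)*11*(1 + 11) = 3 - (-5)*11*12 = 3 - 1*(-660) = 3 + 660 = 663)
-54*(f(8, 5) + t) = -54*(-1/3*5**3 + 663) = -54*(-1/3*125 + 663) = -54*(-125/3 + 663) = -54*1864/3 = -33552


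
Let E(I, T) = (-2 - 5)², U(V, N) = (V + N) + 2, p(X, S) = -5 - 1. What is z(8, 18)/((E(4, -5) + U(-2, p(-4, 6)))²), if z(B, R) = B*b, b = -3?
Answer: -24/1849 ≈ -0.012980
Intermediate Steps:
z(B, R) = -3*B (z(B, R) = B*(-3) = -3*B)
p(X, S) = -6
U(V, N) = 2 + N + V (U(V, N) = (N + V) + 2 = 2 + N + V)
E(I, T) = 49 (E(I, T) = (-7)² = 49)
z(8, 18)/((E(4, -5) + U(-2, p(-4, 6)))²) = (-3*8)/((49 + (2 - 6 - 2))²) = -24/(49 - 6)² = -24/(43²) = -24/1849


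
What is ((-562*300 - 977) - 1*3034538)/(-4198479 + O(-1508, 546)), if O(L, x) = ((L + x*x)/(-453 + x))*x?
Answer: 3204115/2457103 ≈ 1.3040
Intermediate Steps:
O(L, x) = x*(L + x**2)/(-453 + x) (O(L, x) = ((L + x**2)/(-453 + x))*x = x*(L + x**2)/(-453 + x))
((-562*300 - 977) - 1*3034538)/(-4198479 + O(-1508, 546)) = ((-562*300 - 977) - 1*3034538)/(-4198479 + 546*(-1508 + 546**2)/(-453 + 546)) = ((-168600 - 977) - 3034538)/(-4198479 + 546*(-1508 + 298116)/93) = (-169577 - 3034538)/(-4198479 + 546*(1/93)*296608) = -3204115/(-4198479 + 1741376) = -3204115/(-2457103) = -3204115*(-1/2457103) = 3204115/2457103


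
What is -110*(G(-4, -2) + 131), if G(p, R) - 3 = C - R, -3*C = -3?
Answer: -15070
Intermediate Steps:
C = 1 (C = -⅓*(-3) = 1)
G(p, R) = 4 - R (G(p, R) = 3 + (1 - R) = 4 - R)
-110*(G(-4, -2) + 131) = -110*((4 - 1*(-2)) + 131) = -110*((4 + 2) + 131) = -110*(6 + 131) = -110*137 = -15070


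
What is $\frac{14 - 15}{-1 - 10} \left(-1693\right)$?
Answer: $- \frac{1693}{11} \approx -153.91$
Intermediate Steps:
$\frac{14 - 15}{-1 - 10} \left(-1693\right) = - \frac{1}{-11} \left(-1693\right) = \left(-1\right) \left(- \frac{1}{11}\right) \left(-1693\right) = \frac{1}{11} \left(-1693\right) = - \frac{1693}{11}$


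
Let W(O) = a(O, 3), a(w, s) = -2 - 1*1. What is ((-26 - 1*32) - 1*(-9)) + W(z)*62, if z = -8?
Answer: -235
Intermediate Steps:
a(w, s) = -3 (a(w, s) = -2 - 1 = -3)
W(O) = -3
((-26 - 1*32) - 1*(-9)) + W(z)*62 = ((-26 - 1*32) - 1*(-9)) - 3*62 = ((-26 - 32) + 9) - 186 = (-58 + 9) - 186 = -49 - 186 = -235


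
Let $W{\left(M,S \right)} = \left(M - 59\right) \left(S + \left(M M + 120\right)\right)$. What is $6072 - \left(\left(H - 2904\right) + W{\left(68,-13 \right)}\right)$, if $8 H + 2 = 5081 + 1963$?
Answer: $- \frac{137933}{4} \approx -34483.0$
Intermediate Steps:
$H = \frac{3521}{4}$ ($H = - \frac{1}{4} + \frac{5081 + 1963}{8} = - \frac{1}{4} + \frac{1}{8} \cdot 7044 = - \frac{1}{4} + \frac{1761}{2} = \frac{3521}{4} \approx 880.25$)
$W{\left(M,S \right)} = \left(-59 + M\right) \left(120 + S + M^{2}\right)$ ($W{\left(M,S \right)} = \left(-59 + M\right) \left(S + \left(M^{2} + 120\right)\right) = \left(-59 + M\right) \left(S + \left(120 + M^{2}\right)\right) = \left(-59 + M\right) \left(120 + S + M^{2}\right)$)
$6072 - \left(\left(H - 2904\right) + W{\left(68,-13 \right)}\right) = 6072 - \left(\left(\frac{3521}{4} - 2904\right) + \left(-7080 + 68^{3} - -767 - 59 \cdot 68^{2} + 120 \cdot 68 + 68 \left(-13\right)\right)\right) = 6072 - \left(- \frac{8095}{4} + \left(-7080 + 314432 + 767 - 272816 + 8160 - 884\right)\right) = 6072 - \left(- \frac{8095}{4} + 42579\right) = 6072 - \frac{162221}{4} = - \frac{137933}{4}$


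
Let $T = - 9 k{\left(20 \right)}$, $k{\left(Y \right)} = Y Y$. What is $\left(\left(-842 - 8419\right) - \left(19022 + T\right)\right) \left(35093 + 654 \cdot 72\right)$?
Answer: $-2028473623$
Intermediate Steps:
$k{\left(Y \right)} = Y^{2}$
$T = -3600$ ($T = - 9 \cdot 20^{2} = \left(-9\right) 400 = -3600$)
$\left(\left(-842 - 8419\right) - \left(19022 + T\right)\right) \left(35093 + 654 \cdot 72\right) = \left(\left(-842 - 8419\right) - 15422\right) \left(35093 + 654 \cdot 72\right) = \left(-9261 + \left(-19022 + 3600\right)\right) \left(35093 + 47088\right) = \left(-9261 - 15422\right) 82181 = \left(-24683\right) 82181 = -2028473623$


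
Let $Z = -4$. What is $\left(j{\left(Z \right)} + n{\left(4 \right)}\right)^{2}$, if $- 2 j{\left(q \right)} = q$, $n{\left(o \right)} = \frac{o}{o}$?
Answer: $9$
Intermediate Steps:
$n{\left(o \right)} = 1$
$j{\left(q \right)} = - \frac{q}{2}$
$\left(j{\left(Z \right)} + n{\left(4 \right)}\right)^{2} = \left(\left(- \frac{1}{2}\right) \left(-4\right) + 1\right)^{2} = \left(2 + 1\right)^{2} = 3^{2} = 9$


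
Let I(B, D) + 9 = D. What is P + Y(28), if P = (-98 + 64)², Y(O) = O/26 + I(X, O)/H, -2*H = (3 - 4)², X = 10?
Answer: 14548/13 ≈ 1119.1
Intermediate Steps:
I(B, D) = -9 + D
H = -½ (H = -(3 - 4)²/2 = -½*(-1)² = -½*1 = -½ ≈ -0.50000)
Y(O) = 18 - 51*O/26 (Y(O) = O/26 + (-9 + O)/(-½) = O*(1/26) + (-9 + O)*(-2) = O/26 + (18 - 2*O) = 18 - 51*O/26)
P = 1156 (P = (-34)² = 1156)
P + Y(28) = 1156 + (18 - 51/26*28) = 1156 + (18 - 714/13) = 1156 - 480/13 = 14548/13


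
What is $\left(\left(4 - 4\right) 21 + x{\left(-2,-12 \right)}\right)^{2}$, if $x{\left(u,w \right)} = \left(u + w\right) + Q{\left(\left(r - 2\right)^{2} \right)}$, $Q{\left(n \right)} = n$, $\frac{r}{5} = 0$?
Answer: $100$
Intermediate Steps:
$r = 0$ ($r = 5 \cdot 0 = 0$)
$x{\left(u,w \right)} = 4 + u + w$ ($x{\left(u,w \right)} = \left(u + w\right) + \left(0 - 2\right)^{2} = \left(u + w\right) + \left(-2\right)^{2} = \left(u + w\right) + 4 = 4 + u + w$)
$\left(\left(4 - 4\right) 21 + x{\left(-2,-12 \right)}\right)^{2} = \left(\left(4 - 4\right) 21 - 10\right)^{2} = \left(0 \cdot 21 - 10\right)^{2} = \left(0 - 10\right)^{2} = \left(-10\right)^{2} = 100$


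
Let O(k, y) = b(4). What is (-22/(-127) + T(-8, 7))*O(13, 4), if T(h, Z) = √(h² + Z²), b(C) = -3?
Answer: -66/127 - 3*√113 ≈ -32.410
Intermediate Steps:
O(k, y) = -3
T(h, Z) = √(Z² + h²)
(-22/(-127) + T(-8, 7))*O(13, 4) = (-22/(-127) + √(7² + (-8)²))*(-3) = (-22*(-1/127) + √(49 + 64))*(-3) = (22/127 + √113)*(-3) = -66/127 - 3*√113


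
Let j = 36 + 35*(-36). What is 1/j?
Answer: -1/1224 ≈ -0.00081699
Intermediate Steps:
j = -1224 (j = 36 - 1260 = -1224)
1/j = 1/(-1224) = -1/1224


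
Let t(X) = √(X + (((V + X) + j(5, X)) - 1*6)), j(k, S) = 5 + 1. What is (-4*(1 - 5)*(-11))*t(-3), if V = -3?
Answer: -528*I ≈ -528.0*I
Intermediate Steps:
j(k, S) = 6
t(X) = √(-3 + 2*X) (t(X) = √(X + (((-3 + X) + 6) - 1*6)) = √(X + ((3 + X) - 6)) = √(X + (-3 + X)) = √(-3 + 2*X))
(-4*(1 - 5)*(-11))*t(-3) = (-4*(1 - 5)*(-11))*√(-3 + 2*(-3)) = (-4*(-4)*(-11))*√(-3 - 6) = (16*(-11))*√(-9) = -528*I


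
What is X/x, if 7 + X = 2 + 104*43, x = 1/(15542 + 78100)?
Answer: 418298814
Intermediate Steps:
x = 1/93642 ≈ 1.0679e-5
X = 4467 (X = -7 + (2 + 104*43) = -7 + (2 + 4472) = -7 + 4474 = 4467)
X/x = 4467/(1/93642) = 4467*93642 = 418298814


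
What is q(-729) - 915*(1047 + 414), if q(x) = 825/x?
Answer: -324846320/243 ≈ -1.3368e+6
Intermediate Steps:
q(-729) - 915*(1047 + 414) = 825/(-729) - 915*(1047 + 414) = 825*(-1/729) - 915*1461 = -275/243 - 1*1336815 = -275/243 - 1336815 = -324846320/243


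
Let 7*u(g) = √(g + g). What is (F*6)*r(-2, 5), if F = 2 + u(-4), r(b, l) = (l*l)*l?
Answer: 1500 + 1500*I*√2/7 ≈ 1500.0 + 303.05*I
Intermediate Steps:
u(g) = √2*√g/7 (u(g) = √(g + g)/7 = √(2*g)/7 = (√2*√g)/7 = √2*√g/7)
r(b, l) = l³ (r(b, l) = l²*l = l³)
F = 2 + 2*I*√2/7 (F = 2 + √2*√(-4)/7 = 2 + √2*(2*I)/7 = 2 + 2*I*√2/7 ≈ 2.0 + 0.40406*I)
(F*6)*r(-2, 5) = ((2 + 2*I*√2/7)*6)*5³ = (12 + 12*I*√2/7)*125 = 1500 + 1500*I*√2/7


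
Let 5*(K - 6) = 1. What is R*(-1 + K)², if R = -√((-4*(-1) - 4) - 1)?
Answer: -676*I/25 ≈ -27.04*I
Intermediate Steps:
K = 31/5 (K = 6 + (⅕)*1 = 6 + ⅕ = 31/5 ≈ 6.2000)
R = -I (R = -√((4 - 4) - 1) = -√(0 - 1) = -√(-1) = -I ≈ -1.0*I)
R*(-1 + K)² = (-I)*(-1 + 31/5)² = (-I)*(26/5)² = -I*(676/25) = -676*I/25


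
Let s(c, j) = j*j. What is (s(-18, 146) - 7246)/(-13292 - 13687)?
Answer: -4690/8993 ≈ -0.52152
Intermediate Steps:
s(c, j) = j²
(s(-18, 146) - 7246)/(-13292 - 13687) = (146² - 7246)/(-13292 - 13687) = (21316 - 7246)/(-26979) = 14070*(-1/26979) = -4690/8993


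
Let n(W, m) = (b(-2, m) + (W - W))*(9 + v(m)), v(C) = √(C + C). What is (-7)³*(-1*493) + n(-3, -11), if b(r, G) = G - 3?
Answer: 168973 - 14*I*√22 ≈ 1.6897e+5 - 65.666*I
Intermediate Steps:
b(r, G) = -3 + G
v(C) = √2*√C (v(C) = √(2*C) = √2*√C)
n(W, m) = (-3 + m)*(9 + √2*√m) (n(W, m) = ((-3 + m) + (W - W))*(9 + √2*√m) = ((-3 + m) + 0)*(9 + √2*√m) = (-3 + m)*(9 + √2*√m))
(-7)³*(-1*493) + n(-3, -11) = (-7)³*(-1*493) + (-3 - 11)*(9 + √2*√(-11)) = -343*(-493) - 14*(9 + √2*(I*√11)) = 169099 - 14*(9 + I*√22) = 169099 + (-126 - 14*I*√22) = 168973 - 14*I*√22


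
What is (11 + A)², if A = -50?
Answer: 1521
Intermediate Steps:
(11 + A)² = (11 - 50)² = (-39)² = 1521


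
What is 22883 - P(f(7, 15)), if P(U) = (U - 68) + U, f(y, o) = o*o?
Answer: 22501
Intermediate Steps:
f(y, o) = o**2
P(U) = -68 + 2*U (P(U) = (-68 + U) + U = -68 + 2*U)
22883 - P(f(7, 15)) = 22883 - (-68 + 2*15**2) = 22883 - (-68 + 2*225) = 22883 - (-68 + 450) = 22883 - 1*382 = 22883 - 382 = 22501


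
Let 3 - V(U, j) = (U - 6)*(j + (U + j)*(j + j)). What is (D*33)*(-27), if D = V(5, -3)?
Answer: 10692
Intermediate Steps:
V(U, j) = 3 - (-6 + U)*(j + 2*j*(U + j)) (V(U, j) = 3 - (U - 6)*(j + (U + j)*(j + j)) = 3 - (-6 + U)*(j + (U + j)*(2*j)) = 3 - (-6 + U)*(j + 2*j*(U + j)))
D = -12 (D = 3 + 6*(-3) + 12*(-3)**2 - 2*5*(-3)**2 - 2*(-3)*5**2 + 11*5*(-3) = 3 - 18 + 12*9 - 2*5*9 - 2*(-3)*25 - 165 = 3 - 18 + 108 - 90 + 150 - 165 = -12)
(D*33)*(-27) = -12*33*(-27) = -396*(-27) = 10692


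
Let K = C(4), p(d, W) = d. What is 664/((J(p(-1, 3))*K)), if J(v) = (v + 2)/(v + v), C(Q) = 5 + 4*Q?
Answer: -1328/21 ≈ -63.238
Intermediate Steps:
J(v) = (2 + v)/(2*v) (J(v) = (2 + v)/((2*v)) = (2 + v)*(1/(2*v)) = (2 + v)/(2*v))
K = 21 (K = 5 + 4*4 = 5 + 16 = 21)
664/((J(p(-1, 3))*K)) = 664/((((½)*(2 - 1)/(-1))*21)) = 664/((((½)*(-1)*1)*21)) = 664/((-½*21)) = 664/(-21/2) = 664*(-2/21) = -1328/21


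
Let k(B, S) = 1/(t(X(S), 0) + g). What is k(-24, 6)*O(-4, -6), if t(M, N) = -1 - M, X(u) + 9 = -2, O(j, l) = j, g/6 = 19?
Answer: -1/31 ≈ -0.032258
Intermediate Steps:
g = 114 (g = 6*19 = 114)
X(u) = -11 (X(u) = -9 - 2 = -11)
k(B, S) = 1/124 (k(B, S) = 1/((-1 - 1*(-11)) + 114) = 1/((-1 + 11) + 114) = 1/(10 + 114) = 1/124)
k(-24, 6)*O(-4, -6) = (1/124)*(-4) = -1/31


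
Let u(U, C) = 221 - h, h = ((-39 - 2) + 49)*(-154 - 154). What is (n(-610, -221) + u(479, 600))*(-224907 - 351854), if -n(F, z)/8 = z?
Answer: -2568316733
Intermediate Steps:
n(F, z) = -8*z
h = -2464 (h = (-41 + 49)*(-308) = 8*(-308) = -2464)
u(U, C) = 2685 (u(U, C) = 221 - 1*(-2464) = 221 + 2464 = 2685)
(n(-610, -221) + u(479, 600))*(-224907 - 351854) = (-8*(-221) + 2685)*(-224907 - 351854) = (1768 + 2685)*(-576761) = 4453*(-576761) = -2568316733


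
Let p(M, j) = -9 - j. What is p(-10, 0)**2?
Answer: 81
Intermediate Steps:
p(-10, 0)**2 = (-9 - 1*0)**2 = (-9 + 0)**2 = (-9)**2 = 81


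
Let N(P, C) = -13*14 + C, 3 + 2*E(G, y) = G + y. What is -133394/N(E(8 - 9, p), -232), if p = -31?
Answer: 66697/207 ≈ 322.21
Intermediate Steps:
E(G, y) = -3/2 + G/2 + y/2 (E(G, y) = -3/2 + (G + y)/2 = -3/2 + (G/2 + y/2) = -3/2 + G/2 + y/2)
N(P, C) = -182 + C
-133394/N(E(8 - 9, p), -232) = -133394/(-182 - 232) = -133394/(-414) = -133394*(-1/414) = 66697/207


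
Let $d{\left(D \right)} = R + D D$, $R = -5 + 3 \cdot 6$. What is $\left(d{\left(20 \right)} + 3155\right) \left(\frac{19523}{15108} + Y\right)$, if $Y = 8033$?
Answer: $\frac{108272821604}{3777} \approx 2.8666 \cdot 10^{7}$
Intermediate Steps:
$R = 13$ ($R = -5 + 18 = 13$)
$d{\left(D \right)} = 13 + D^{2}$ ($d{\left(D \right)} = 13 + D D = 13 + D^{2}$)
$\left(d{\left(20 \right)} + 3155\right) \left(\frac{19523}{15108} + Y\right) = \left(\left(13 + 20^{2}\right) + 3155\right) \left(\frac{19523}{15108} + 8033\right) = \left(\left(13 + 400\right) + 3155\right) \left(19523 \cdot \frac{1}{15108} + 8033\right) = \left(413 + 3155\right) \left(\frac{19523}{15108} + 8033\right) = 3568 \cdot \frac{121382087}{15108} = \frac{108272821604}{3777}$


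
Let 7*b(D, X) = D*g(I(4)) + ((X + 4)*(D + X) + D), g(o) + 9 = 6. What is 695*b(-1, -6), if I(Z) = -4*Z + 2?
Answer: 11120/7 ≈ 1588.6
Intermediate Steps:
I(Z) = 2 - 4*Z
g(o) = -3 (g(o) = -9 + 6 = -3)
b(D, X) = -2*D/7 + (4 + X)*(D + X)/7 (b(D, X) = (D*(-3) + ((X + 4)*(D + X) + D))/7 = (-3*D + ((4 + X)*(D + X) + D))/7 = (-3*D + (D + (4 + X)*(D + X)))/7 = (-2*D + (4 + X)*(D + X))/7 = -2*D/7 + (4 + X)*(D + X)/7)
695*b(-1, -6) = 695*((⅐)*(-6)² + (2/7)*(-1) + (4/7)*(-6) + (⅐)*(-1)*(-6)) = 695*((⅐)*36 - 2/7 - 24/7 + 6/7) = 695*(36/7 - 2/7 - 24/7 + 6/7) = 695*(16/7) = 11120/7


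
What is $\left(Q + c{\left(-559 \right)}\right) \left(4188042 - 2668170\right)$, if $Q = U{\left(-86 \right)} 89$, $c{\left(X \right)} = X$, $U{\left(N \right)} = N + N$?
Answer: $-24115809024$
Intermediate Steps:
$U{\left(N \right)} = 2 N$
$Q = -15308$ ($Q = 2 \left(-86\right) 89 = \left(-172\right) 89 = -15308$)
$\left(Q + c{\left(-559 \right)}\right) \left(4188042 - 2668170\right) = \left(-15308 - 559\right) \left(4188042 - 2668170\right) = \left(-15867\right) 1519872 = -24115809024$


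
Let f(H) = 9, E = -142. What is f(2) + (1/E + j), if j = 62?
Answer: 10081/142 ≈ 70.993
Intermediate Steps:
f(2) + (1/E + j) = 9 + (1/(-142) + 62) = 9 + (-1/142 + 62) = 9 + 8803/142 = 10081/142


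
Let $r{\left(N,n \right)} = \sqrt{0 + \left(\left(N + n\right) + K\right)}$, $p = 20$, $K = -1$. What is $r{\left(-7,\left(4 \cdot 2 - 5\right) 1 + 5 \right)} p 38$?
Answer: $0$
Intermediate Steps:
$r{\left(N,n \right)} = \sqrt{-1 + N + n}$ ($r{\left(N,n \right)} = \sqrt{0 - \left(1 - N - n\right)} = \sqrt{0 + \left(-1 + N + n\right)} = \sqrt{-1 + N + n}$)
$r{\left(-7,\left(4 \cdot 2 - 5\right) 1 + 5 \right)} p 38 = \sqrt{-1 - 7 + \left(\left(4 \cdot 2 - 5\right) 1 + 5\right)} 20 \cdot 38 = \sqrt{-1 - 7 + \left(\left(8 - 5\right) 1 + 5\right)} 20 \cdot 38 = \sqrt{-1 - 7 + \left(3 \cdot 1 + 5\right)} 20 \cdot 38 = \sqrt{-1 - 7 + \left(3 + 5\right)} 20 \cdot 38 = \sqrt{-1 - 7 + 8} \cdot 20 \cdot 38 = \sqrt{0} \cdot 20 \cdot 38 = 0 \cdot 20 \cdot 38 = 0 \cdot 38 = 0$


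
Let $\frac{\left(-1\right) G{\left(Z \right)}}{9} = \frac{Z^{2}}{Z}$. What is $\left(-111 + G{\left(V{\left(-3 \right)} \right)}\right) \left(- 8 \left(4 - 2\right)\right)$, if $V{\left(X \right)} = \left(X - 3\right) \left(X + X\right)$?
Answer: $6960$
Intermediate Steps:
$V{\left(X \right)} = 2 X \left(-3 + X\right)$ ($V{\left(X \right)} = \left(-3 + X\right) 2 X = 2 X \left(-3 + X\right)$)
$G{\left(Z \right)} = - 9 Z$ ($G{\left(Z \right)} = - 9 \frac{Z^{2}}{Z} = - 9 Z$)
$\left(-111 + G{\left(V{\left(-3 \right)} \right)}\right) \left(- 8 \left(4 - 2\right)\right) = \left(-111 - 9 \cdot 2 \left(-3\right) \left(-3 - 3\right)\right) \left(- 8 \left(4 - 2\right)\right) = \left(-111 - 9 \cdot 2 \left(-3\right) \left(-6\right)\right) \left(\left(-8\right) 2\right) = \left(-111 - 324\right) \left(-16\right) = \left(-435\right) \left(-16\right) = 6960$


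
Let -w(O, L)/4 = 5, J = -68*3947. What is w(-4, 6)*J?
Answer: 5367920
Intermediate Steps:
J = -268396
w(O, L) = -20 (w(O, L) = -4*5 = -20)
w(-4, 6)*J = -20*(-268396) = 5367920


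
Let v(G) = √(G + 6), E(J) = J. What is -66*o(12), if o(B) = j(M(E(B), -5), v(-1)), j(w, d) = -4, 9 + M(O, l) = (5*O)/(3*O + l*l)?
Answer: 264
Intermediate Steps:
M(O, l) = -9 + 5*O/(l² + 3*O) (M(O, l) = -9 + (5*O)/(3*O + l*l) = -9 + (5*O)/(3*O + l²) = -9 + (5*O)/(l² + 3*O) = -9 + 5*O/(l² + 3*O))
v(G) = √(6 + G)
o(B) = -4
-66*o(12) = -66*(-4) = 264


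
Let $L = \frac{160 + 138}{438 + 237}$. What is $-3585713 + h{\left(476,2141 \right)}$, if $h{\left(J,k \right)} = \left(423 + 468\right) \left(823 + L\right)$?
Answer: $- \frac{71300666}{25} \approx -2.852 \cdot 10^{6}$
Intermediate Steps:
$L = \frac{298}{675} \approx 0.44148$
$h{\left(J,k \right)} = \frac{18342159}{25}$ ($h{\left(J,k \right)} = \left(423 + 468\right) \left(823 + \frac{298}{675}\right) = 891 \cdot \frac{555823}{675} = \frac{18342159}{25}$)
$-3585713 + h{\left(476,2141 \right)} = -3585713 + \frac{18342159}{25} = - \frac{71300666}{25}$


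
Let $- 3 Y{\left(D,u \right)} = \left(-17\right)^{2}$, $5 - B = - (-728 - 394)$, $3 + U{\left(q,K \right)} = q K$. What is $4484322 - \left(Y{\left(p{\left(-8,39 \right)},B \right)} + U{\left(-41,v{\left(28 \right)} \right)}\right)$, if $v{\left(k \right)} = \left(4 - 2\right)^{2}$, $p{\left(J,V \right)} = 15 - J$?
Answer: $\frac{13453756}{3} \approx 4.4846 \cdot 10^{6}$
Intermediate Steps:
$v{\left(k \right)} = 4$ ($v{\left(k \right)} = 2^{2} = 4$)
$U{\left(q,K \right)} = -3 + K q$ ($U{\left(q,K \right)} = -3 + q K = -3 + K q$)
$B = -1117$ ($B = 5 - - (-728 - 394) = 5 - \left(-1\right) \left(-1122\right) = 5 - 1122 = -1117$)
$Y{\left(D,u \right)} = - \frac{289}{3}$ ($Y{\left(D,u \right)} = - \frac{\left(-17\right)^{2}}{3} = \left(- \frac{1}{3}\right) 289 = - \frac{289}{3}$)
$4484322 - \left(Y{\left(p{\left(-8,39 \right)},B \right)} + U{\left(-41,v{\left(28 \right)} \right)}\right) = 4484322 - \left(- \frac{289}{3} + \left(-3 + 4 \left(-41\right)\right)\right) = 4484322 - \left(- \frac{289}{3} - 167\right) = 4484322 - - \frac{790}{3} = 4484322 + \frac{790}{3} = \frac{13453756}{3}$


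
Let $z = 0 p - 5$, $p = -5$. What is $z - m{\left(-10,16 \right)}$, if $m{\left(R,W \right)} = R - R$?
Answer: $-5$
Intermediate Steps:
$m{\left(R,W \right)} = 0$
$z = -5$ ($z = 0 \left(-5\right) - 5 = 0 - 5 = -5$)
$z - m{\left(-10,16 \right)} = -5 - 0 = -5 + 0 = -5$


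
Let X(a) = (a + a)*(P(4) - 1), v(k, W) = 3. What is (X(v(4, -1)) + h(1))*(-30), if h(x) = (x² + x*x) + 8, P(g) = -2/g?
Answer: -30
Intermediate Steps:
X(a) = -3*a (X(a) = (a + a)*(-2/4 - 1) = (2*a)*(-2*¼ - 1) = (2*a)*(-½ - 1) = (2*a)*(-3/2) = -3*a)
h(x) = 8 + 2*x² (h(x) = (x² + x²) + 8 = 2*x² + 8 = 8 + 2*x²)
(X(v(4, -1)) + h(1))*(-30) = (-3*3 + (8 + 2*1²))*(-30) = (-9 + (8 + 2*1))*(-30) = (-9 + (8 + 2))*(-30) = (-9 + 10)*(-30) = 1*(-30) = -30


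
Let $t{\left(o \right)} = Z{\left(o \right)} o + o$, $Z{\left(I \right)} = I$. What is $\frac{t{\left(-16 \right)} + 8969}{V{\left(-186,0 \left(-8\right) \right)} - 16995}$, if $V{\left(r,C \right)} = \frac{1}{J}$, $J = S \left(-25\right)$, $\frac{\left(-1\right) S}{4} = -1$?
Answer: $- \frac{920900}{1699501} \approx -0.54187$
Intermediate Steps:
$S = 4$ ($S = \left(-4\right) \left(-1\right) = 4$)
$t{\left(o \right)} = o + o^{2}$ ($t{\left(o \right)} = o o + o = o^{2} + o = o + o^{2}$)
$J = -100$ ($J = 4 \left(-25\right) = -100$)
$V{\left(r,C \right)} = - \frac{1}{100}$ ($V{\left(r,C \right)} = \frac{1}{-100} = - \frac{1}{100}$)
$\frac{t{\left(-16 \right)} + 8969}{V{\left(-186,0 \left(-8\right) \right)} - 16995} = \frac{- 16 \left(1 - 16\right) + 8969}{- \frac{1}{100} - 16995} = \frac{\left(-16\right) \left(-15\right) + 8969}{- \frac{1699501}{100}} = \left(240 + 8969\right) \left(- \frac{100}{1699501}\right) = 9209 \left(- \frac{100}{1699501}\right) = - \frac{920900}{1699501}$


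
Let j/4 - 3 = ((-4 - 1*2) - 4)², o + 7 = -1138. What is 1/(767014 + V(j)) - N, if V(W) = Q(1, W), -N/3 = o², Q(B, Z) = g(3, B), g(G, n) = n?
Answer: 3016727521126/767015 ≈ 3.9331e+6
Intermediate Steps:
o = -1145 (o = -7 - 1138 = -1145)
j = 412 (j = 12 + 4*((-4 - 1*2) - 4)² = 12 + 4*((-4 - 2) - 4)² = 12 + 4*(-6 - 4)² = 12 + 4*(-10)² = 12 + 4*100 = 12 + 400 = 412)
Q(B, Z) = B
N = -3933075 (N = -3*(-1145)² = -3*1311025 = -3933075)
V(W) = 1
1/(767014 + V(j)) - N = 1/(767014 + 1) - 1*(-3933075) = 1/767015 + 3933075 = 3016727521126/767015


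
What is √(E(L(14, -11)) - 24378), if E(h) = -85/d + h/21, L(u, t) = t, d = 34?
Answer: I*√43008126/42 ≈ 156.14*I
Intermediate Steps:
E(h) = -5/2 + h/21 (E(h) = -85/34 + h/21 = -85*1/34 + h*(1/21) = -5/2 + h/21)
√(E(L(14, -11)) - 24378) = √((-5/2 + (1/21)*(-11)) - 24378) = √((-5/2 - 11/21) - 24378) = √(-127/42 - 24378) = √(-1024003/42) = I*√43008126/42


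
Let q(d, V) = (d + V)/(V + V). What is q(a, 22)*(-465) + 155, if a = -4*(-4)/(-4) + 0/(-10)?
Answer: -775/22 ≈ -35.227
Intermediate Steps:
a = -4 (a = 16*(-¼) + 0*(-⅒) = -4 + 0 = -4)
q(d, V) = (V + d)/(2*V) (q(d, V) = (V + d)/((2*V)) = (V + d)*(1/(2*V)) = (V + d)/(2*V))
q(a, 22)*(-465) + 155 = ((½)*(22 - 4)/22)*(-465) + 155 = ((½)*(1/22)*18)*(-465) + 155 = (9/22)*(-465) + 155 = -4185/22 + 155 = -775/22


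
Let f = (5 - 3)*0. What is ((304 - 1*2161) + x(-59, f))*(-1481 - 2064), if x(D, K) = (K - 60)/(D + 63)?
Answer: 6636240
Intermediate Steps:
f = 0 (f = 2*0 = 0)
x(D, K) = (-60 + K)/(63 + D)
((304 - 1*2161) + x(-59, f))*(-1481 - 2064) = ((304 - 1*2161) + (-60 + 0)/(63 - 59))*(-1481 - 2064) = ((304 - 2161) - 60/4)*(-3545) = (-1857 + (¼)*(-60))*(-3545) = (-1857 - 15)*(-3545) = -1872*(-3545) = 6636240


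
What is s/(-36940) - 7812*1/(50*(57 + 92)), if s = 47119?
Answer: -63961183/27520300 ≈ -2.3241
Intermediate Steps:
s/(-36940) - 7812*1/(50*(57 + 92)) = 47119/(-36940) - 7812*1/(50*(57 + 92)) = 47119*(-1/36940) - 7812/(149*50) = -47119/36940 - 7812/7450 = -47119/36940 - 7812*1/7450 = -47119/36940 - 3906/3725 = -63961183/27520300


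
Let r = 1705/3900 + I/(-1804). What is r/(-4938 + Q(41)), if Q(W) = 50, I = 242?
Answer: -9691/156318240 ≈ -6.1995e-5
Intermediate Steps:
r = 9691/31980 (r = 1705/3900 + 242/(-1804) = 1705*(1/3900) + 242*(-1/1804) = 341/780 - 11/82 = 9691/31980 ≈ 0.30303)
r/(-4938 + Q(41)) = 9691/(31980*(-4938 + 50)) = (9691/31980)/(-4888) = (9691/31980)*(-1/4888) = -9691/156318240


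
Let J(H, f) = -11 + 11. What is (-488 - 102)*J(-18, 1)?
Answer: 0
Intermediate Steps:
J(H, f) = 0
(-488 - 102)*J(-18, 1) = (-488 - 102)*0 = -590*0 = 0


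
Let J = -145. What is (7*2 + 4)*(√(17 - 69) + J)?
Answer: -2610 + 36*I*√13 ≈ -2610.0 + 129.8*I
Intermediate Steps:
(7*2 + 4)*(√(17 - 69) + J) = (7*2 + 4)*(√(17 - 69) - 145) = (14 + 4)*(√(-52) - 145) = 18*(2*I*√13 - 145) = 18*(-145 + 2*I*√13) = -2610 + 36*I*√13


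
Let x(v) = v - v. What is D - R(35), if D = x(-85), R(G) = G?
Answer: -35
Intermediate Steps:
x(v) = 0
D = 0
D - R(35) = 0 - 1*35 = 0 - 35 = -35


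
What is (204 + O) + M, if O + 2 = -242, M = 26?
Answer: -14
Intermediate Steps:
O = -244 (O = -2 - 242 = -244)
(204 + O) + M = (204 - 244) + 26 = -40 + 26 = -14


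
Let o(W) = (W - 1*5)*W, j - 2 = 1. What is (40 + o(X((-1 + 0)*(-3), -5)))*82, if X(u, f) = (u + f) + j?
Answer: 2952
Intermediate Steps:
j = 3 (j = 2 + 1 = 3)
X(u, f) = 3 + f + u (X(u, f) = (u + f) + 3 = (f + u) + 3 = 3 + f + u)
o(W) = W*(-5 + W) (o(W) = (W - 5)*W = (-5 + W)*W = W*(-5 + W))
(40 + o(X((-1 + 0)*(-3), -5)))*82 = (40 + (3 - 5 + (-1 + 0)*(-3))*(-5 + (3 - 5 + (-1 + 0)*(-3))))*82 = (40 + (3 - 5 - 1*(-3))*(-5 + (3 - 5 - 1*(-3))))*82 = (40 + (3 - 5 + 3)*(-5 + (3 - 5 + 3)))*82 = (40 + 1*(-5 + 1))*82 = (40 + 1*(-4))*82 = (40 - 4)*82 = 36*82 = 2952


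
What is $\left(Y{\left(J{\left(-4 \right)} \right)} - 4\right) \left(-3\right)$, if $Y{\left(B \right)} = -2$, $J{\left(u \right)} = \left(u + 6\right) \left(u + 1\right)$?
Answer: $18$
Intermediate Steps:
$J{\left(u \right)} = \left(1 + u\right) \left(6 + u\right)$ ($J{\left(u \right)} = \left(6 + u\right) \left(1 + u\right) = \left(1 + u\right) \left(6 + u\right)$)
$\left(Y{\left(J{\left(-4 \right)} \right)} - 4\right) \left(-3\right) = \left(-2 - 4\right) \left(-3\right) = \left(-6\right) \left(-3\right) = 18$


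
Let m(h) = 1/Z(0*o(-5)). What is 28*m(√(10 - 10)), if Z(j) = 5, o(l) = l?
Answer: 28/5 ≈ 5.6000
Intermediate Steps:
m(h) = ⅕ (m(h) = 1/5 = ⅕)
28*m(√(10 - 10)) = 28*(⅕) = 28/5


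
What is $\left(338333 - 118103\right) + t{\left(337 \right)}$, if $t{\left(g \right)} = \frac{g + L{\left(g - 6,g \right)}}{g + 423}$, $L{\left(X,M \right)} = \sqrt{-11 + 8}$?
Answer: $\frac{167375137}{760} + \frac{i \sqrt{3}}{760} \approx 2.2023 \cdot 10^{5} + 0.002279 i$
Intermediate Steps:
$L{\left(X,M \right)} = i \sqrt{3}$ ($L{\left(X,M \right)} = \sqrt{-3} = i \sqrt{3}$)
$t{\left(g \right)} = \frac{g + i \sqrt{3}}{423 + g}$ ($t{\left(g \right)} = \frac{g + i \sqrt{3}}{g + 423} = \frac{g + i \sqrt{3}}{423 + g}$)
$\left(338333 - 118103\right) + t{\left(337 \right)} = \left(338333 - 118103\right) + \frac{337 + i \sqrt{3}}{423 + 337} = 220230 + \frac{337 + i \sqrt{3}}{760} = 220230 + \left(\frac{337}{760} + \frac{i \sqrt{3}}{760}\right) = \frac{167375137}{760} + \frac{i \sqrt{3}}{760}$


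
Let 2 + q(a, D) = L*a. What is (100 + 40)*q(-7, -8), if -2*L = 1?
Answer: 210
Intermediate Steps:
L = -1/2 (L = -1/2*1 = -1/2 ≈ -0.50000)
q(a, D) = -2 - a/2
(100 + 40)*q(-7, -8) = (100 + 40)*(-2 - 1/2*(-7)) = 140*(-2 + 7/2) = 140*(3/2) = 210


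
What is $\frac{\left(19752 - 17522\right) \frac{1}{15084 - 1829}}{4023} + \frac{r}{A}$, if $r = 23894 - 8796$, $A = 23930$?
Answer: $\frac{80515217567}{127606401945} \approx 0.63097$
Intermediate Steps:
$r = 15098$
$\frac{\left(19752 - 17522\right) \frac{1}{15084 - 1829}}{4023} + \frac{r}{A} = \frac{\left(19752 - 17522\right) \frac{1}{15084 - 1829}}{4023} + \frac{15098}{23930} = \frac{2230}{13255} \cdot \frac{1}{4023} + 15098 \cdot \frac{1}{23930} = 2230 \cdot \frac{1}{13255} \cdot \frac{1}{4023} + \frac{7549}{11965} = \frac{446}{2651} \cdot \frac{1}{4023} + \frac{7549}{11965} = \frac{446}{10664973} + \frac{7549}{11965} = \frac{80515217567}{127606401945}$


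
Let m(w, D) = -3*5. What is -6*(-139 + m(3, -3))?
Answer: 924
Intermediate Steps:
m(w, D) = -15
-6*(-139 + m(3, -3)) = -6*(-139 - 15) = -6*(-154) = 924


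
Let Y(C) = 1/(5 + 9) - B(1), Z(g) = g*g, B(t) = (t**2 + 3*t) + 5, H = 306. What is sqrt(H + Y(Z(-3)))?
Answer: sqrt(58226)/14 ≈ 17.236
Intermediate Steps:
B(t) = 5 + t**2 + 3*t
Z(g) = g**2
Y(C) = -125/14 (Y(C) = 1/(5 + 9) - (5 + 1**2 + 3*1) = 1/14 - (5 + 1 + 3) = 1/14 - 1*9 = 1/14 - 9 = -125/14)
sqrt(H + Y(Z(-3))) = sqrt(306 - 125/14) = sqrt(4159/14) = sqrt(58226)/14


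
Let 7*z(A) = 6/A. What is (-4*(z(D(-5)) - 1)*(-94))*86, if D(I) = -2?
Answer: -323360/7 ≈ -46194.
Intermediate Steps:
z(A) = 6/(7*A) (z(A) = (6/A)/7 = 6/(7*A))
(-4*(z(D(-5)) - 1)*(-94))*86 = (-4*((6/7)/(-2) - 1)*(-94))*86 = (-4*((6/7)*(-½) - 1)*(-94))*86 = (-4*(-3/7 - 1)*(-94))*86 = (-4*(-10/7)*(-94))*86 = ((40/7)*(-94))*86 = -3760/7*86 = -323360/7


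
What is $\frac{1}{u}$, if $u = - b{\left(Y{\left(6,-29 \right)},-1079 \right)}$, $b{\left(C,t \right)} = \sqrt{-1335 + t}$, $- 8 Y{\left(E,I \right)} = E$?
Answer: $\frac{i \sqrt{2414}}{2414} \approx 0.020353 i$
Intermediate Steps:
$Y{\left(E,I \right)} = - \frac{E}{8}$
$u = - i \sqrt{2414}$ ($u = - \sqrt{-1335 - 1079} = - \sqrt{-2414} = - i \sqrt{2414} \approx - 49.132 i$)
$\frac{1}{u} = \frac{1}{\left(-1\right) i \sqrt{2414}} = \frac{i \sqrt{2414}}{2414}$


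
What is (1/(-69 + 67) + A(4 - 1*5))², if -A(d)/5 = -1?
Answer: 81/4 ≈ 20.250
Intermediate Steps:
A(d) = 5 (A(d) = -5*(-1) = 5)
(1/(-69 + 67) + A(4 - 1*5))² = (1/(-69 + 67) + 5)² = (1/(-2) + 5)² = (-½ + 5)² = (9/2)² = 81/4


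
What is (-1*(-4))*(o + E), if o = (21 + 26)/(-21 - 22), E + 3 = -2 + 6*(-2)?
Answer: -3112/43 ≈ -72.372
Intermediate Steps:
E = -17 (E = -3 + (-2 + 6*(-2)) = -3 + (-2 - 12) = -3 - 14 = -17)
o = -47/43 (o = 47/(-43) = 47*(-1/43) = -47/43 ≈ -1.0930)
(-1*(-4))*(o + E) = (-1*(-4))*(-47/43 - 17) = 4*(-778/43) = -3112/43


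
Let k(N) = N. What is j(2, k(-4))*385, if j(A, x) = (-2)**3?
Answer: -3080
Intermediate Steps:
j(A, x) = -8
j(2, k(-4))*385 = -8*385 = -3080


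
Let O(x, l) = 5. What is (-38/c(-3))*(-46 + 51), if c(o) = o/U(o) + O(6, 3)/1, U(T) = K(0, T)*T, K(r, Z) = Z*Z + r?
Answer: -855/23 ≈ -37.174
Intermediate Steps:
K(r, Z) = r + Z² (K(r, Z) = Z² + r = r + Z²)
U(T) = T³ (U(T) = (0 + T²)*T = T²*T = T³)
c(o) = 5 + o⁻² (c(o) = o/(o³) + 5/1 = o/o³ + 5*1 = o⁻² + 5 = 5 + o⁻²)
(-38/c(-3))*(-46 + 51) = (-38/(5 + (-3)⁻²))*(-46 + 51) = -38/(5 + ⅑)*5 = -38/46/9*5 = -38*9/46*5 = -171/23*5 = -855/23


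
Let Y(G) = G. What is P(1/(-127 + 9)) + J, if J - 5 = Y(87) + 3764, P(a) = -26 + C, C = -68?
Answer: 3762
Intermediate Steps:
P(a) = -94 (P(a) = -26 - 68 = -94)
J = 3856 (J = 5 + (87 + 3764) = 5 + 3851 = 3856)
P(1/(-127 + 9)) + J = -94 + 3856 = 3762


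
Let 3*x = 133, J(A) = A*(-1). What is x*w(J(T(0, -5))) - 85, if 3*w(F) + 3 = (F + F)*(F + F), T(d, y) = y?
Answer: 12136/9 ≈ 1348.4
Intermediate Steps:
J(A) = -A
w(F) = -1 + 4*F²/3 (w(F) = -1 + ((F + F)*(F + F))/3 = -1 + ((2*F)*(2*F))/3 = -1 + (4*F²)/3 = -1 + 4*F²/3)
x = 133/3 (x = (⅓)*133 = 133/3 ≈ 44.333)
x*w(J(T(0, -5))) - 85 = 133*(-1 + 4*(-1*(-5))²/3)/3 - 85 = 133*(-1 + (4/3)*5²)/3 - 85 = 133*(-1 + (4/3)*25)/3 - 85 = 133*(-1 + 100/3)/3 - 85 = (133/3)*(97/3) - 85 = 12901/9 - 85 = 12136/9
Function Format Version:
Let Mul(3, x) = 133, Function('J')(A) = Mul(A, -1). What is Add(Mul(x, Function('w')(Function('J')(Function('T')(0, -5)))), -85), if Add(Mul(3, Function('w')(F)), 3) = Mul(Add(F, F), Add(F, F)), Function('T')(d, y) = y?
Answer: Rational(12136, 9) ≈ 1348.4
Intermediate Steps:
Function('J')(A) = Mul(-1, A)
Function('w')(F) = Add(-1, Mul(Rational(4, 3), Pow(F, 2))) (Function('w')(F) = Add(-1, Mul(Rational(1, 3), Mul(Add(F, F), Add(F, F)))) = Add(-1, Mul(Rational(1, 3), Mul(Mul(2, F), Mul(2, F)))) = Add(-1, Mul(Rational(1, 3), Mul(4, Pow(F, 2)))) = Add(-1, Mul(Rational(4, 3), Pow(F, 2))))
x = Rational(133, 3) (x = Mul(Rational(1, 3), 133) = Rational(133, 3) ≈ 44.333)
Add(Mul(x, Function('w')(Function('J')(Function('T')(0, -5)))), -85) = Add(Mul(Rational(133, 3), Add(-1, Mul(Rational(4, 3), Pow(Mul(-1, -5), 2)))), -85) = Add(Mul(Rational(133, 3), Add(-1, Mul(Rational(4, 3), Pow(5, 2)))), -85) = Add(Mul(Rational(133, 3), Add(-1, Mul(Rational(4, 3), 25))), -85) = Add(Mul(Rational(133, 3), Add(-1, Rational(100, 3))), -85) = Add(Mul(Rational(133, 3), Rational(97, 3)), -85) = Add(Rational(12901, 9), -85) = Rational(12136, 9)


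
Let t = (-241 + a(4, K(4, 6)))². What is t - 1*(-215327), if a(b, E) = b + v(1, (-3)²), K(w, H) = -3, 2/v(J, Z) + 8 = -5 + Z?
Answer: 1086933/4 ≈ 2.7173e+5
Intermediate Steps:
v(J, Z) = 2/(-13 + Z) (v(J, Z) = 2/(-8 + (-5 + Z)) = 2/(-13 + Z))
a(b, E) = -½ + b (a(b, E) = b + 2/(-13 + (-3)²) = b + 2/(-13 + 9) = b + 2/(-4) = b + 2*(-¼) = b - ½ = -½ + b)
t = 225625/4 (t = (-241 + (-½ + 4))² = (-241 + 7/2)² = (-475/2)² = 225625/4 ≈ 56406.)
t - 1*(-215327) = 225625/4 - 1*(-215327) = 225625/4 + 215327 = 1086933/4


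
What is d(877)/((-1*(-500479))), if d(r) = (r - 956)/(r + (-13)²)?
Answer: -79/523501034 ≈ -1.5091e-7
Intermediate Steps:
d(r) = (-956 + r)/(169 + r) (d(r) = (-956 + r)/(r + 169) = (-956 + r)/(169 + r))
d(877)/((-1*(-500479))) = ((-956 + 877)/(169 + 877))/((-1*(-500479))) = (-79/1046)/500479 = ((1/1046)*(-79))*(1/500479) = -79/1046*1/500479 = -79/523501034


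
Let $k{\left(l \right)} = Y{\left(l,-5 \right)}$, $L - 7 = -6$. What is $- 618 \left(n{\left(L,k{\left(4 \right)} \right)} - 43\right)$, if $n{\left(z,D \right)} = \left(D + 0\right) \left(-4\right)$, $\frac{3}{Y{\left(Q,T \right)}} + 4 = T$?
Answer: $25750$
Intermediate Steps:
$L = 1$ ($L = 7 - 6 = 1$)
$Y{\left(Q,T \right)} = \frac{3}{-4 + T}$
$k{\left(l \right)} = - \frac{1}{3}$ ($k{\left(l \right)} = \frac{3}{-4 - 5} = \frac{3}{-9} = 3 \left(- \frac{1}{9}\right) = - \frac{1}{3}$)
$n{\left(z,D \right)} = - 4 D$ ($n{\left(z,D \right)} = D \left(-4\right) = - 4 D$)
$- 618 \left(n{\left(L,k{\left(4 \right)} \right)} - 43\right) = - 618 \left(\left(-4\right) \left(- \frac{1}{3}\right) - 43\right) = - 618 \left(\frac{4}{3} - 43\right) = \left(-618\right) \left(- \frac{125}{3}\right) = 25750$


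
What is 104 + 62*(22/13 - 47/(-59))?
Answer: 198126/767 ≈ 258.31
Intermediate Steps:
104 + 62*(22/13 - 47/(-59)) = 104 + 62*(22*(1/13) - 47*(-1/59)) = 104 + 62*(22/13 + 47/59) = 104 + 62*(1909/767) = 104 + 118358/767 = 198126/767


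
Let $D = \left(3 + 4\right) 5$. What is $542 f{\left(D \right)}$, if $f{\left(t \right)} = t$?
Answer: $18970$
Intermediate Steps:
$D = 35$ ($D = 7 \cdot 5 = 35$)
$542 f{\left(D \right)} = 542 \cdot 35 = 18970$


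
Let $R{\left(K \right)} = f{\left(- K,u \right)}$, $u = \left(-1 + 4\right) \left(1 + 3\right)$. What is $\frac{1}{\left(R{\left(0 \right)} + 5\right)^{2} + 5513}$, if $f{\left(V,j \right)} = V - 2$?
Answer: $\frac{1}{5522} \approx 0.00018109$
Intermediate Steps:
$u = 12$ ($u = 3 \cdot 4 = 12$)
$f{\left(V,j \right)} = -2 + V$
$R{\left(K \right)} = -2 - K$
$\frac{1}{\left(R{\left(0 \right)} + 5\right)^{2} + 5513} = \frac{1}{\left(\left(-2 - 0\right) + 5\right)^{2} + 5513} = \frac{1}{\left(\left(-2 + 0\right) + 5\right)^{2} + 5513} = \frac{1}{\left(-2 + 5\right)^{2} + 5513} = \frac{1}{3^{2} + 5513} = \frac{1}{9 + 5513} = \frac{1}{5522}$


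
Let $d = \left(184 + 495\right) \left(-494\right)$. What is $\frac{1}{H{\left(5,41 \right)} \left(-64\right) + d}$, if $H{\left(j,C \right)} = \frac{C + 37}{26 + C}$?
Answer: $- \frac{67}{22478534} \approx -2.9806 \cdot 10^{-6}$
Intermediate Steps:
$d = -335426$ ($d = 679 \left(-494\right) = -335426$)
$H{\left(j,C \right)} = \frac{37 + C}{26 + C}$
$\frac{1}{H{\left(5,41 \right)} \left(-64\right) + d} = \frac{1}{\frac{37 + 41}{26 + 41} \left(-64\right) - 335426} = \frac{1}{\frac{1}{67} \cdot 78 \left(-64\right) - 335426} = \frac{1}{\frac{78}{67} \left(-64\right) - 335426} = \frac{1}{- \frac{4992}{67} - 335426} = \frac{1}{- \frac{22478534}{67}} = - \frac{67}{22478534}$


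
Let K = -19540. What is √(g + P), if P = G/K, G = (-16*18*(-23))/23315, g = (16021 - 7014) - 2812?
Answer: √3214410046029081219/22778755 ≈ 78.708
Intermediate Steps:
g = 6195 (g = 9007 - 2812 = 6195)
G = 6624/23315 (G = -288*(-23)*(1/23315) = 6624*(1/23315) = 6624/23315 ≈ 0.28411)
P = -1656/113893775 (P = (6624/23315)/(-19540) = (6624/23315)*(-1/19540) = -1656/113893775 ≈ -1.4540e-5)
√(g + P) = √(6195 - 1656/113893775) = √(705571934469/113893775) = √3214410046029081219/22778755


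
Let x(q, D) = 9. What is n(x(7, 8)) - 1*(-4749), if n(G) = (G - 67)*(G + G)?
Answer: 3705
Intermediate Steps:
n(G) = 2*G*(-67 + G) (n(G) = (-67 + G)*(2*G) = 2*G*(-67 + G))
n(x(7, 8)) - 1*(-4749) = 2*9*(-67 + 9) - 1*(-4749) = 2*9*(-58) + 4749 = -1044 + 4749 = 3705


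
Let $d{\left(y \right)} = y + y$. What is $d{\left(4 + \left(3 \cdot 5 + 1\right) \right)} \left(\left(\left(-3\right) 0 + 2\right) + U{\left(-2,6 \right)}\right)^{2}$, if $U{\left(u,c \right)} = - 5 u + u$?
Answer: $4000$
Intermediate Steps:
$U{\left(u,c \right)} = - 4 u$
$d{\left(y \right)} = 2 y$
$d{\left(4 + \left(3 \cdot 5 + 1\right) \right)} \left(\left(\left(-3\right) 0 + 2\right) + U{\left(-2,6 \right)}\right)^{2} = 2 \left(4 + \left(3 \cdot 5 + 1\right)\right) \left(\left(\left(-3\right) 0 + 2\right) - -8\right)^{2} = 2 \left(4 + \left(15 + 1\right)\right) \left(\left(0 + 2\right) + 8\right)^{2} = 2 \left(4 + 16\right) \left(2 + 8\right)^{2} = 2 \cdot 20 \cdot 10^{2} = 40 \cdot 100 = 4000$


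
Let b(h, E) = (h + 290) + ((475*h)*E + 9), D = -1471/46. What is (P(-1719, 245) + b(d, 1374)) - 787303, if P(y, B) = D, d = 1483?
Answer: 44486342263/46 ≈ 9.6709e+8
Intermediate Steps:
D = -1471/46 (D = -1471*1/46 = -1471/46 ≈ -31.978)
P(y, B) = -1471/46
b(h, E) = 299 + h + 475*E*h (b(h, E) = (290 + h) + (475*E*h + 9) = (290 + h) + (9 + 475*E*h) = 299 + h + 475*E*h)
(P(-1719, 245) + b(d, 1374)) - 787303 = (-1471/46 + (299 + 1483 + 475*1374*1483)) - 787303 = (-1471/46 + (299 + 1483 + 967879950)) - 787303 = (-1471/46 + 967881732) - 787303 = 44522558201/46 - 787303 = 44486342263/46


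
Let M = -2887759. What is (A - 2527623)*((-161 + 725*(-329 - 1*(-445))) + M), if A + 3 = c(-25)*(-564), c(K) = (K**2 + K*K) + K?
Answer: 9024167569320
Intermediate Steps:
c(K) = K + 2*K**2 (c(K) = (K**2 + K**2) + K = 2*K**2 + K = K + 2*K**2)
A = -690903 (A = -3 - 25*(1 + 2*(-25))*(-564) = -3 - 25*(1 - 50)*(-564) = -3 - 25*(-49)*(-564) = -3 + 1225*(-564) = -3 - 690900 = -690903)
(A - 2527623)*((-161 + 725*(-329 - 1*(-445))) + M) = (-690903 - 2527623)*((-161 + 725*(-329 - 1*(-445))) - 2887759) = -3218526*((-161 + 725*(-329 + 445)) - 2887759) = -3218526*((-161 + 725*116) - 2887759) = -3218526*((-161 + 84100) - 2887759) = -3218526*(83939 - 2887759) = -3218526*(-2803820) = 9024167569320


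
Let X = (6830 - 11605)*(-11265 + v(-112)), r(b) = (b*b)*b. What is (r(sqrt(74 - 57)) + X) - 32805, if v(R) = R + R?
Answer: 54827170 + 17*sqrt(17) ≈ 5.4827e+7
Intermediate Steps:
v(R) = 2*R
r(b) = b**3 (r(b) = b**2*b = b**3)
X = 54859975 (X = (6830 - 11605)*(-11265 + 2*(-112)) = -4775*(-11265 - 224) = -4775*(-11489) = 54859975)
(r(sqrt(74 - 57)) + X) - 32805 = ((sqrt(74 - 57))**3 + 54859975) - 32805 = ((sqrt(17))**3 + 54859975) - 32805 = (17*sqrt(17) + 54859975) - 32805 = (54859975 + 17*sqrt(17)) - 32805 = 54827170 + 17*sqrt(17)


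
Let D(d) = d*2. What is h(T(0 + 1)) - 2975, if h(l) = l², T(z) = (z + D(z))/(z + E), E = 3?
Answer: -47591/16 ≈ -2974.4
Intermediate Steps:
D(d) = 2*d
T(z) = 3*z/(3 + z) (T(z) = (z + 2*z)/(z + 3) = (3*z)/(3 + z) = 3*z/(3 + z))
h(T(0 + 1)) - 2975 = (3*(0 + 1)/(3 + (0 + 1)))² - 2975 = (3*1/(3 + 1))² - 2975 = (3*1/4)² - 2975 = (3*1*(¼))² - 2975 = (¾)² - 2975 = 9/16 - 2975 = -47591/16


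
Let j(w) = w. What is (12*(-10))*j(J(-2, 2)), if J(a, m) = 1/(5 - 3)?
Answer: -60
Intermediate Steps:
J(a, m) = ½ (J(a, m) = 1/2 = ½)
(12*(-10))*j(J(-2, 2)) = (12*(-10))*(½) = -120*½ = -60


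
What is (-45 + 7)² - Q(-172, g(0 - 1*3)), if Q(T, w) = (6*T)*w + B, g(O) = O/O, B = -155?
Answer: 2631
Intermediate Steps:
g(O) = 1
Q(T, w) = -155 + 6*T*w (Q(T, w) = (6*T)*w - 155 = 6*T*w - 155 = -155 + 6*T*w)
(-45 + 7)² - Q(-172, g(0 - 1*3)) = (-45 + 7)² - (-155 + 6*(-172)*1) = (-38)² - (-155 - 1032) = 1444 - 1*(-1187) = 1444 + 1187 = 2631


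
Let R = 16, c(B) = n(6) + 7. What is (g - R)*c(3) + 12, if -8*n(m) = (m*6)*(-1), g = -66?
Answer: -931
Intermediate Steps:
n(m) = 3*m/4 (n(m) = -m*6*(-1)/8 = -6*m*(-1)/8 = -(-3)*m/4 = 3*m/4)
c(B) = 23/2 (c(B) = (¾)*6 + 7 = 9/2 + 7 = 23/2)
(g - R)*c(3) + 12 = (-66 - 1*16)*(23/2) + 12 = (-66 - 16)*(23/2) + 12 = -82*23/2 + 12 = -943 + 12 = -931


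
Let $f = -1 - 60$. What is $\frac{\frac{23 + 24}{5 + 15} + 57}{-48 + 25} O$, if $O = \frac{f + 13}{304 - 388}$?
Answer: $- \frac{1187}{805} \approx -1.4745$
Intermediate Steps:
$f = -61$ ($f = -1 - 60 = -61$)
$O = \frac{4}{7}$ ($O = \frac{-61 + 13}{304 - 388} = - \frac{48}{-84} = \left(-48\right) \left(- \frac{1}{84}\right) = \frac{4}{7} \approx 0.57143$)
$\frac{\frac{23 + 24}{5 + 15} + 57}{-48 + 25} O = \frac{\frac{23 + 24}{5 + 15} + 57}{-48 + 25} \cdot \frac{4}{7} = \frac{\frac{47}{20} + 57}{-23} \cdot \frac{4}{7} = \left(47 \cdot \frac{1}{20} + 57\right) \left(- \frac{1}{23}\right) \frac{4}{7} = \left(\frac{47}{20} + 57\right) \left(- \frac{1}{23}\right) \frac{4}{7} = \frac{1187}{20} \left(- \frac{1}{23}\right) \frac{4}{7} = \left(- \frac{1187}{460}\right) \frac{4}{7} = - \frac{1187}{805}$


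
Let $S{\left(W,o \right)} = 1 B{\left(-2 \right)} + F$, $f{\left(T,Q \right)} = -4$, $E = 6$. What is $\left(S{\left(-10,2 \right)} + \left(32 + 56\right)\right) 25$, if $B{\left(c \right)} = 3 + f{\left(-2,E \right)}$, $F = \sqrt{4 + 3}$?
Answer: $2175 + 25 \sqrt{7} \approx 2241.1$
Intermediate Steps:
$F = \sqrt{7} \approx 2.6458$
$B{\left(c \right)} = -1$ ($B{\left(c \right)} = 3 - 4 = -1$)
$S{\left(W,o \right)} = -1 + \sqrt{7}$ ($S{\left(W,o \right)} = 1 \left(-1\right) + \sqrt{7} = -1 + \sqrt{7}$)
$\left(S{\left(-10,2 \right)} + \left(32 + 56\right)\right) 25 = \left(\left(-1 + \sqrt{7}\right) + \left(32 + 56\right)\right) 25 = \left(\left(-1 + \sqrt{7}\right) + 88\right) 25 = \left(87 + \sqrt{7}\right) 25 = 2175 + 25 \sqrt{7}$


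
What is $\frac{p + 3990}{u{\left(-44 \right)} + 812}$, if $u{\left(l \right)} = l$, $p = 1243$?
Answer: $\frac{5233}{768} \approx 6.8138$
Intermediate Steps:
$\frac{p + 3990}{u{\left(-44 \right)} + 812} = \frac{1243 + 3990}{-44 + 812} = \frac{5233}{768}$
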